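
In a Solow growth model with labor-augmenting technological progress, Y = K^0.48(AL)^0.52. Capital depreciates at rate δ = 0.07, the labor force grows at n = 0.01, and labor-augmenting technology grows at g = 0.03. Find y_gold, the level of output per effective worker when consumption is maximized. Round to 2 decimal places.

y_gold ≈ 3.90

Capital per effective worker breaks even when investment replaces (n + g + δ)·k; here n + g + δ = 0.11.
Golden rule sets MPK = n+g+δ: 0.48·k^(0.48−1) = 0.11, so k_gold = (0.48/0.11)^(1/0.52) ≈ 17.0011.
Output: y_gold = k_gold^0.48 = 17.0011^0.48 ≈ 3.8961.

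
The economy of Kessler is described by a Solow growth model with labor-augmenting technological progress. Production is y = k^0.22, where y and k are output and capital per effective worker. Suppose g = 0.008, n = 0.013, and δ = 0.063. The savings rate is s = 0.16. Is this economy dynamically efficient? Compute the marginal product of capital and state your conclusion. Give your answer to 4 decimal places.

dynamically efficient; MPK ≈ 0.1155

The effective depreciation rate is n + g + δ = 0.013 + 0.008 + 0.063 = 0.084.
Steady-state k*: s·k^0.22 = 0.084·k gives k* = (0.16/0.084)^(1/0.78) ≈ 2.2844.
MPK = 0.22·2.2844^(-0.78) ≈ 0.1155.
MPK > n+g+δ = 0.084, so the economy is dynamically efficient (under-saving).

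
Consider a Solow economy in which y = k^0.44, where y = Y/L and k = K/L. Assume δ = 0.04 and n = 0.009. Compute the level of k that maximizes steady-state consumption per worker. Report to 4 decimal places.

The effective depreciation rate is n + δ = 0.009 + 0.04 = 0.049.
Golden rule sets MPK = n+δ: 0.44·k^(0.44−1) = 0.049, so k_gold = (0.44/0.049)^(1/0.56) ≈ 50.3783.

k_gold ≈ 50.3783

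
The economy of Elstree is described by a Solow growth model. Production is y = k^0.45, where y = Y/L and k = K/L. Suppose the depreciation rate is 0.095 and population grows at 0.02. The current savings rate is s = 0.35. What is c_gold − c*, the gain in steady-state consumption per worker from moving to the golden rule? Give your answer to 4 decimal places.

The effective depreciation rate is n + δ = 0.02 + 0.095 = 0.115.
Current steady state (s = 0.35): k* = (0.35/0.115)^(1/0.55) ≈ 7.5658, y* = 7.5658^0.45 ≈ 2.4859, c* = (1−0.35)·2.4859 ≈ 1.6158.
At the golden rule the marginal product of capital equals n+δ: 0.45·k^(0.45−1) = 0.115. Solving, k_gold = (0.45/0.115)^(1/0.55) ≈ 11.9481.
y_gold = 11.9481^0.45 ≈ 3.0534, c_gold = y_gold − 0.115·k_gold ≈ 1.6794.
Gain: Δc = 1.6794 − 1.6158 ≈ 0.0635.

Δc ≈ 0.0635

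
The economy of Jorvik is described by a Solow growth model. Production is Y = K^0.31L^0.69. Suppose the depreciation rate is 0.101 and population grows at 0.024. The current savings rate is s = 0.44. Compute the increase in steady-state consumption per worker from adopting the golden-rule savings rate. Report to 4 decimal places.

The effective depreciation rate is n + δ = 0.024 + 0.101 = 0.125.
Current steady state (s = 0.44): k* = (0.44/0.125)^(1/0.69) ≈ 6.1957, y* = 6.1957^0.31 ≈ 1.7601, c* = (1−0.44)·1.7601 ≈ 0.9857.
Setting f'(k) = n+δ gives 0.31·k^(0.31−1) = 0.125, hence k_gold = (0.31/0.125)^(1/0.69) ≈ 3.7297.
y_gold = 3.7297^0.31 ≈ 1.5039, c_gold = y_gold − 0.125·k_gold ≈ 1.0377.
Gain: Δc = 1.0377 − 0.9857 ≈ 0.0520.

Δc ≈ 0.0520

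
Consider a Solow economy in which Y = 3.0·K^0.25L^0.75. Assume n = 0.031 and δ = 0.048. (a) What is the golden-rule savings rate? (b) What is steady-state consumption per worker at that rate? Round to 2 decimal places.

n + δ = 0.031 + 0.048 = 0.079.
For Cobb-Douglas, s_gold equals capital's share: s_gold = 0.25.
Setting f'(k) = n+δ gives 0.25·3.0·k^(0.25−1) = 0.079, hence k_gold = (0.25·3.0/0.079)^(1/0.75) ≈ 20.1023.
y_gold = 3.0·20.1023^0.25 ≈ 6.3523; c_gold = (1−0.25)·y_gold ≈ 4.7642.

(a) s_gold = 0.25; (b) c_gold ≈ 4.76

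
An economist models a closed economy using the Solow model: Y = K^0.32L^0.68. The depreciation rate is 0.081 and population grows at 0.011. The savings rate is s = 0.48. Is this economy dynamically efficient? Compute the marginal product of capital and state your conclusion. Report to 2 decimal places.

Capital per worker breaks even when investment replaces (n + δ)·k; here n + δ = 0.092.
Steady-state k*: s·k^0.32 = 0.092·k gives k* = (0.48/0.092)^(1/0.68) ≈ 11.3522.
MPK = 0.32·11.3522^(-0.68) ≈ 0.0613.
MPK < n+δ = 0.092, so the economy is dynamically inefficient (over-saving).

dynamically inefficient; MPK ≈ 0.06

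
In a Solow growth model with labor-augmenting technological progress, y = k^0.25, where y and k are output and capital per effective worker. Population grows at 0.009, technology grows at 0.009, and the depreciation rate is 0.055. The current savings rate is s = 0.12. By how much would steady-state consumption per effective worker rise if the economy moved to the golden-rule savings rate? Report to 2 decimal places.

Δc ≈ 0.09

Capital per effective worker breaks even when investment replaces (n + g + δ)·k; here n + g + δ = 0.073.
Current steady state (s = 0.12): k* = (0.12/0.073)^(1/0.75) ≈ 1.9400, y* = 1.9400^0.25 ≈ 1.1802, c* = (1−0.12)·1.1802 ≈ 1.0386.
Golden rule sets MPK = n+g+δ: 0.25·k^(0.25−1) = 0.073, so k_gold = (0.25/0.073)^(1/0.75) ≈ 5.1621.
y_gold = 5.1621^0.25 ≈ 1.5073, c_gold = y_gold − 0.073·k_gold ≈ 1.1305.
Gain: Δc = 1.1305 − 1.0386 ≈ 0.0919.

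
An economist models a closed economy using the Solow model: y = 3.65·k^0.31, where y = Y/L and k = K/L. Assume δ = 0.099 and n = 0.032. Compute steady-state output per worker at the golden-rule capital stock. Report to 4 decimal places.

Break-even investment rate: n + δ = 0.032 + 0.099 = 0.131.
Maximizing c = f(k) − (n+δ)·k gives f'(k) = n+δ, i.e. 0.31·3.65·k^(0.31−1) = 0.131, so k_gold = (0.31·3.65/0.131)^(1/0.69) ≈ 22.7550.
Output: y_gold = 3.65·k_gold^0.31 = 3.65·22.7550^0.31 ≈ 9.6158.

y_gold ≈ 9.6158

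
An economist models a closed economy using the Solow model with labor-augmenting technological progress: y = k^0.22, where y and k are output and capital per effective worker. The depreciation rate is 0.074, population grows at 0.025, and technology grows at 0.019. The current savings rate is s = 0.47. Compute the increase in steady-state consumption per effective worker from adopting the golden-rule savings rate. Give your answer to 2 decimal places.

Δc ≈ 0.15

Break-even investment rate: n + g + δ = 0.025 + 0.019 + 0.074 = 0.118.
Current steady state (s = 0.47): k* = (0.47/0.118)^(1/0.78) ≈ 5.8818, y* = 5.8818^0.22 ≈ 1.4767, c* = (1−0.47)·1.4767 ≈ 0.7826.
Golden rule sets MPK = n+g+δ: 0.22·k^(0.22−1) = 0.118, so k_gold = (0.22/0.118)^(1/0.78) ≈ 2.2225.
y_gold = 2.2225^0.22 ≈ 1.1921, c_gold = y_gold − 0.118·k_gold ≈ 0.9298.
Gain: Δc = 0.9298 − 0.7826 ≈ 0.1472.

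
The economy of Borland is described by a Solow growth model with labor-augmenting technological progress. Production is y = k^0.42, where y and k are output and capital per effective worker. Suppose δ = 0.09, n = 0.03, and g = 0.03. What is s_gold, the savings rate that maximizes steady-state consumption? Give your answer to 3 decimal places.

s_gold = 0.420

Capital per effective worker breaks even when investment replaces (n + g + δ)·k; here n + g + δ = 0.15.
At the golden rule MPK = n+g+δ, and in any Cobb-Douglas steady state s = (n+g+δ)·k/y = MPK·k/y = capital's share 0.42.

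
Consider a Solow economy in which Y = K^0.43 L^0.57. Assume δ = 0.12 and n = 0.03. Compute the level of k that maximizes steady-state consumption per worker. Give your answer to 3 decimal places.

n + δ = 0.03 + 0.12 = 0.15.
Setting f'(k) = n+δ gives 0.43·k^(0.43−1) = 0.15, hence k_gold = (0.43/0.15)^(1/0.57) ≈ 6.3448.

k_gold ≈ 6.345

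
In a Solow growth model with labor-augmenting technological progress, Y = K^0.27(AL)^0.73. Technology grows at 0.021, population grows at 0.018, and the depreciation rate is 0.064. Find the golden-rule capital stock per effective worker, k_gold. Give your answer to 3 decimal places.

Break-even investment rate: n + g + δ = 0.018 + 0.021 + 0.064 = 0.103.
At the golden rule the marginal product of capital equals n+g+δ: 0.27·k^(0.27−1) = 0.103. Solving, k_gold = (0.27/0.103)^(1/0.73) ≈ 3.7439.

k_gold ≈ 3.744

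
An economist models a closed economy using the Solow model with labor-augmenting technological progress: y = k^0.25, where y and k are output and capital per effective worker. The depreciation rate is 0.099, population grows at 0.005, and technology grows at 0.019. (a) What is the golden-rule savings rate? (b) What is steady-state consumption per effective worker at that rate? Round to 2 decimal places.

(a) s_gold = 0.25; (b) c_gold ≈ 0.95

The effective depreciation rate is n + g + δ = 0.005 + 0.019 + 0.099 = 0.123.
For Cobb-Douglas, s_gold equals capital's share: s_gold = 0.25.
At the golden rule the marginal product of capital equals n+g+δ: 0.25·k^(0.25−1) = 0.123. Solving, k_gold = (0.25/0.123)^(1/0.75) ≈ 2.5746.
y_gold = 2.5746^0.25 ≈ 1.2667; c_gold = (1−0.25)·y_gold ≈ 0.9500.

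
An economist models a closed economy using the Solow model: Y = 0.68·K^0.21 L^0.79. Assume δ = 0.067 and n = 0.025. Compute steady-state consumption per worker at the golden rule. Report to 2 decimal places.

The effective depreciation rate is n + δ = 0.025 + 0.067 = 0.092.
At the golden rule the marginal product of capital equals n+δ: 0.21·0.68·k^(0.21−1) = 0.092. Solving, k_gold = (0.21·0.68/0.092)^(1/0.79) ≈ 1.7446.
y_gold = 0.68·1.7446^0.21 ≈ 0.7643.
c_gold = y_gold − (n+δ)·k_gold = 0.7643 − 0.092·1.7446 ≈ 0.6038.

c_gold ≈ 0.60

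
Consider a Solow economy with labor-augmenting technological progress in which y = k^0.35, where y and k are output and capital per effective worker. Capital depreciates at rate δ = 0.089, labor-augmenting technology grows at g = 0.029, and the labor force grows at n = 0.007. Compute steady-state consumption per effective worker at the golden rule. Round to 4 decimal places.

c_gold ≈ 1.1316

Capital per effective worker breaks even when investment replaces (n + g + δ)·k; here n + g + δ = 0.125.
Golden rule sets MPK = n+g+δ: 0.35·k^(0.35−1) = 0.125, so k_gold = (0.35/0.125)^(1/0.65) ≈ 4.8746.
y_gold = 4.8746^0.35 ≈ 1.7409.
c_gold = y_gold − (n+g+δ)·k_gold = 1.7409 − 0.125·4.8746 ≈ 1.1316.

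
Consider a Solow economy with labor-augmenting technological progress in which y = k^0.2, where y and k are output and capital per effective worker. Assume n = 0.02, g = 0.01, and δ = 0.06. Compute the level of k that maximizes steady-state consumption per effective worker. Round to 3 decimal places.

k_gold ≈ 2.713

Break-even investment rate: n + g + δ = 0.02 + 0.01 + 0.06 = 0.09.
At the golden rule the marginal product of capital equals n+g+δ: 0.2·k^(0.2−1) = 0.09. Solving, k_gold = (0.2/0.09)^(1/0.8) ≈ 2.7132.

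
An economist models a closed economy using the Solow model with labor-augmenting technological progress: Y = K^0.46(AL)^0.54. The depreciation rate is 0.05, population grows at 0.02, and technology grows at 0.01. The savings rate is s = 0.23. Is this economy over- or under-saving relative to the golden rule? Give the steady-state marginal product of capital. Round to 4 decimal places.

Break-even investment rate: n + g + δ = 0.02 + 0.01 + 0.05 = 0.08.
Steady-state k*: s·k^0.46 = 0.08·k gives k* = (0.23/0.08)^(1/0.54) ≈ 7.0685.
MPK = 0.46·7.0685^(-0.54) ≈ 0.1600.
MPK > n+g+δ = 0.08, so the economy is dynamically efficient (under-saving).

under-saving; MPK ≈ 0.1600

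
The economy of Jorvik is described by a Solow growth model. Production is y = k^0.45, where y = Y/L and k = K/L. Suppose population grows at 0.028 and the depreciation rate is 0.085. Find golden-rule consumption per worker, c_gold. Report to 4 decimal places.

n + δ = 0.028 + 0.085 = 0.113.
Golden rule sets MPK = n+δ: 0.45·k^(0.45−1) = 0.113, so k_gold = (0.45/0.113)^(1/0.55) ≈ 12.3354.
y_gold = 12.3354^0.45 ≈ 3.0976.
c_gold = y_gold − (n+δ)·k_gold = 3.0976 − 0.113·12.3354 ≈ 1.7037.

c_gold ≈ 1.7037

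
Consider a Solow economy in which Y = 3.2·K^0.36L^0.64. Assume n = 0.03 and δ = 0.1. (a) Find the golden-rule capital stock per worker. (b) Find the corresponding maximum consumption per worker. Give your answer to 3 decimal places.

(a) k_gold ≈ 30.233; (b) c_gold ≈ 6.987

The effective depreciation rate is n + δ = 0.03 + 0.1 = 0.13.
At the golden rule the marginal product of capital equals n+δ: 0.36·3.2·k^(0.36−1) = 0.13. Solving, k_gold = (0.36·3.2/0.13)^(1/0.64) ≈ 30.2331.
y_gold = 3.2·30.2331^0.36 ≈ 10.9175; c_gold = y_gold − 0.13·k_gold ≈ 6.9872.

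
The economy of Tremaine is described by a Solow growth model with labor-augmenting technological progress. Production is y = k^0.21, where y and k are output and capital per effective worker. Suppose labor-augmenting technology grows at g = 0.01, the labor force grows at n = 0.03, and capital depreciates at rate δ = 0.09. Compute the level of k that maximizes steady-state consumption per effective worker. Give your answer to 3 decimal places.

k_gold ≈ 1.835

n + g + δ = 0.03 + 0.01 + 0.09 = 0.13.
Maximizing c = f(k) − (n+g+δ)·k gives f'(k) = n+g+δ, i.e. 0.21·k^(0.21−1) = 0.13, so k_gold = (0.21/0.13)^(1/0.79) ≈ 1.8350.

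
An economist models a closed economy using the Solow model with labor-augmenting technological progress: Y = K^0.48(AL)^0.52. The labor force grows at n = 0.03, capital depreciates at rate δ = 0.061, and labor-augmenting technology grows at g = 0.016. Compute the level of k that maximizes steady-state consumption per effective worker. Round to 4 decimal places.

n + g + δ = 0.03 + 0.016 + 0.061 = 0.107.
At the golden rule the marginal product of capital equals n+g+δ: 0.48·k^(0.48−1) = 0.107. Solving, k_gold = (0.48/0.107)^(1/0.52) ≈ 17.9297.

k_gold ≈ 17.9297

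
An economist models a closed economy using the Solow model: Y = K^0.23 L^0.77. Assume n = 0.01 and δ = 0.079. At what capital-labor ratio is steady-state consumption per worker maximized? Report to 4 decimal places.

k_gold ≈ 3.4317

n + δ = 0.01 + 0.079 = 0.089.
Maximizing c = f(k) − (n+δ)·k gives f'(k) = n+δ, i.e. 0.23·k^(0.23−1) = 0.089, so k_gold = (0.23/0.089)^(1/0.77) ≈ 3.4317.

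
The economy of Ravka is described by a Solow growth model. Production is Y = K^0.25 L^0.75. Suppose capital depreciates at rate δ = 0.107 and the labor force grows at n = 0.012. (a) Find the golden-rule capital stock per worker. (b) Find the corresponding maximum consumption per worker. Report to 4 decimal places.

Capital per worker breaks even when investment replaces (n + δ)·k; here n + δ = 0.119.
Golden rule sets MPK = n+δ: 0.25·k^(0.25−1) = 0.119, so k_gold = (0.25/0.119)^(1/0.75) ≈ 2.6907.
y_gold = 2.6907^0.25 ≈ 1.2807; c_gold = y_gold − 0.119·k_gold ≈ 0.9606.

(a) k_gold ≈ 2.6907; (b) c_gold ≈ 0.9606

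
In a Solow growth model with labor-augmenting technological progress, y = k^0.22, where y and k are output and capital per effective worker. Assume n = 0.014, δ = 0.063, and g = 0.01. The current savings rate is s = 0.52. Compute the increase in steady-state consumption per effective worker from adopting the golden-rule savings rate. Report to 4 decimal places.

Break-even investment rate: n + g + δ = 0.014 + 0.01 + 0.063 = 0.087.
Current steady state (s = 0.52): k* = (0.52/0.087)^(1/0.78) ≈ 9.8967, y* = 9.8967^0.22 ≈ 1.6558, c* = (1−0.52)·1.6558 ≈ 0.7948.
Golden rule sets MPK = n+g+δ: 0.22·k^(0.22−1) = 0.087, so k_gold = (0.22/0.087)^(1/0.78) ≈ 3.2851.
y_gold = 3.2851^0.22 ≈ 1.2991, c_gold = y_gold − 0.087·k_gold ≈ 1.0133.
Gain: Δc = 1.0133 − 0.7948 ≈ 0.2185.

Δc ≈ 0.2185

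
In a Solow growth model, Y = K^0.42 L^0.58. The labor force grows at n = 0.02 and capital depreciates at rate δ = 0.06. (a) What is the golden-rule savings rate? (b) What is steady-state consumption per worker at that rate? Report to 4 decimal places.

(a) s_gold = 0.4200; (b) c_gold ≈ 1.9272

Break-even investment rate: n + δ = 0.02 + 0.06 = 0.08.
For Cobb-Douglas, s_gold equals capital's share: s_gold = 0.42.
Maximizing c = f(k) − (n+δ)·k gives f'(k) = n+δ, i.e. 0.42·k^(0.42−1) = 0.08, so k_gold = (0.42/0.08)^(1/0.58) ≈ 17.4443.
y_gold = 17.4443^0.42 ≈ 3.3227; c_gold = (1−0.42)·y_gold ≈ 1.9272.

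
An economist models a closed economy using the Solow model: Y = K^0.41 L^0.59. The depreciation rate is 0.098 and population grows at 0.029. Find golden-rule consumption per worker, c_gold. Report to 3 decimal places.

The effective depreciation rate is n + δ = 0.029 + 0.098 = 0.127.
Golden rule sets MPK = n+δ: 0.41·k^(0.41−1) = 0.127, so k_gold = (0.41/0.127)^(1/0.59) ≈ 7.2892.
y_gold = 7.2892^0.41 ≈ 2.2579.
c_gold = y_gold − (n+δ)·k_gold = 2.2579 − 0.127·7.2892 ≈ 1.3321.

c_gold ≈ 1.332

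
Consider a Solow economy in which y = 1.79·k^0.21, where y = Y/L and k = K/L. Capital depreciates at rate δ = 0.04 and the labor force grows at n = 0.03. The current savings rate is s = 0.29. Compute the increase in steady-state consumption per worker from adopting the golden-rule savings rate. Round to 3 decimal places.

Capital per worker breaks even when investment replaces (n + δ)·k; here n + δ = 0.07.
Current steady state (s = 0.29): k* = (0.29·1.79/0.07)^(1/0.79) ≈ 12.6316, y* = 1.79·12.6316^0.21 ≈ 3.0490, c* = (1−0.29)·3.0490 ≈ 2.1648.
Setting f'(k) = n+δ gives 0.21·1.79·k^(0.21−1) = 0.07, hence k_gold = (0.21·1.79/0.07)^(1/0.79) ≈ 8.3949.
y_gold = 1.79·8.3949^0.21 ≈ 2.7983, c_gold = y_gold − 0.07·k_gold ≈ 2.2107.
Gain: Δc = 2.2107 − 2.1648 ≈ 0.0459.

Δc ≈ 0.046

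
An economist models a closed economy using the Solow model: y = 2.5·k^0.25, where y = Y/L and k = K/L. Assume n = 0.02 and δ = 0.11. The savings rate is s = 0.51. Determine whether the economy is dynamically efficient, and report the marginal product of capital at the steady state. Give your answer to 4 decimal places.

dynamically inefficient; MPK ≈ 0.0637

Capital per worker breaks even when investment replaces (n + δ)·k; here n + δ = 0.13.
Steady-state k*: s·A·k^0.25 = 0.13·k gives k* = (0.51·2.5/0.13)^(1/0.75) ≈ 20.9937.
MPK = 0.25·2.5·20.9937^(-0.75) ≈ 0.0637.
MPK < n+δ = 0.13, so the economy is dynamically inefficient (over-saving).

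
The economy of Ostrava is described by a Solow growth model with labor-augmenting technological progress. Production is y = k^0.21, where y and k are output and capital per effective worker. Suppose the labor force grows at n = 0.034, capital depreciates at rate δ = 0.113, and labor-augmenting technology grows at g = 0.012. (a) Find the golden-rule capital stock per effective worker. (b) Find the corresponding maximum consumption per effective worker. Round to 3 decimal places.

(a) k_gold ≈ 1.422; (b) c_gold ≈ 0.851

The effective depreciation rate is n + g + δ = 0.034 + 0.012 + 0.113 = 0.159.
Maximizing c = f(k) − (n+g+δ)·k gives f'(k) = n+g+δ, i.e. 0.21·k^(0.21−1) = 0.159, so k_gold = (0.21/0.159)^(1/0.79) ≈ 1.4221.
y_gold = 1.4221^0.21 ≈ 1.0768; c_gold = y_gold − 0.159·k_gold ≈ 0.8506.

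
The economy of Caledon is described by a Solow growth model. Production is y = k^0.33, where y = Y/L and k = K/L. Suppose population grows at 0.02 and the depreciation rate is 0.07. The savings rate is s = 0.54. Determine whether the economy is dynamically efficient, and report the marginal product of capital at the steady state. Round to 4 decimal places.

dynamically inefficient; MPK ≈ 0.0550

Capital per worker breaks even when investment replaces (n + δ)·k; here n + δ = 0.09.
Steady-state k*: s·k^0.33 = 0.09·k gives k* = (0.54/0.09)^(1/0.67) ≈ 14.5017.
MPK = 0.33·14.5017^(-0.67) ≈ 0.0550.
MPK < n+δ = 0.09, so the economy is dynamically inefficient (over-saving).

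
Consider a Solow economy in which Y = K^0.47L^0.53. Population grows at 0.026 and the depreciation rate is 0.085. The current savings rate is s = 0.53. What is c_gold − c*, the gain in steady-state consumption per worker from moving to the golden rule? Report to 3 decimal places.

Δc ≈ 0.026

Break-even investment rate: n + δ = 0.026 + 0.085 = 0.111.
Current steady state (s = 0.53): k* = (0.53/0.111)^(1/0.53) ≈ 19.1004, y* = 19.1004^0.47 ≈ 4.0003, c* = (1−0.53)·4.0003 ≈ 1.8801.
At the golden rule the marginal product of capital equals n+δ: 0.47·k^(0.47−1) = 0.111. Solving, k_gold = (0.47/0.111)^(1/0.53) ≈ 15.2263.
y_gold = 15.2263^0.47 ≈ 3.5960, c_gold = y_gold − 0.111·k_gold ≈ 1.9059.
Gain: Δc = 1.9059 − 1.8801 ≈ 0.0257.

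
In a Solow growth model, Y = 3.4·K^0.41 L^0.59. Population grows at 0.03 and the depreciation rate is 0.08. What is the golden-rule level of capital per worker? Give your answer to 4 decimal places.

k_gold ≈ 74.0068

The effective depreciation rate is n + δ = 0.03 + 0.08 = 0.11.
Setting f'(k) = n+δ gives 0.41·3.4·k^(0.41−1) = 0.11, hence k_gold = (0.41·3.4/0.11)^(1/0.59) ≈ 74.0068.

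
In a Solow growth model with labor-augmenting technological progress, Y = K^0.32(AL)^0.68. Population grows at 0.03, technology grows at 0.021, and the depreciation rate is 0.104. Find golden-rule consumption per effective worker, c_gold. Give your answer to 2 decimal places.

Break-even investment rate: n + g + δ = 0.03 + 0.021 + 0.104 = 0.155.
At the golden rule the marginal product of capital equals n+g+δ: 0.32·k^(0.32−1) = 0.155. Solving, k_gold = (0.32/0.155)^(1/0.68) ≈ 2.9038.
y_gold = 2.9038^0.32 ≈ 1.4065.
c_gold = y_gold − (n+g+δ)·k_gold = 1.4065 − 0.155·2.9038 ≈ 0.9564.

c_gold ≈ 0.96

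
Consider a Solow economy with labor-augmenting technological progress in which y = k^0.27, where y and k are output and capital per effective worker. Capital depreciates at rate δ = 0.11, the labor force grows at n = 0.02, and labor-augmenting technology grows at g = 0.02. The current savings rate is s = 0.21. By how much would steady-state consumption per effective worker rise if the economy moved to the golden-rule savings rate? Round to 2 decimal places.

n + g + δ = 0.02 + 0.02 + 0.11 = 0.15.
Current steady state (s = 0.21): k* = (0.21/0.15)^(1/0.73) ≈ 1.5855, y* = 1.5855^0.27 ≈ 1.1325, c* = (1−0.21)·1.1325 ≈ 0.8947.
Setting f'(k) = n+g+δ gives 0.27·k^(0.27−1) = 0.15, hence k_gold = (0.27/0.15)^(1/0.73) ≈ 2.2371.
y_gold = 2.2371^0.27 ≈ 1.2428, c_gold = y_gold − 0.15·k_gold ≈ 0.9073.
Gain: Δc = 0.9073 − 0.8947 ≈ 0.0126.

Δc ≈ 0.01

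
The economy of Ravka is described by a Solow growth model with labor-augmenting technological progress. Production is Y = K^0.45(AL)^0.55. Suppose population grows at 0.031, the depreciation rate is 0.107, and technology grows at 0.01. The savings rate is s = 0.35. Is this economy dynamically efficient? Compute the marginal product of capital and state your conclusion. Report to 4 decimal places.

n + g + δ = 0.031 + 0.01 + 0.107 = 0.148.
Steady-state k*: s·k^0.45 = 0.148·k gives k* = (0.35/0.148)^(1/0.55) ≈ 4.7824.
MPK = 0.45·4.7824^(-0.55) ≈ 0.1903.
MPK > n+g+δ = 0.148, so the economy is dynamically efficient (under-saving).

dynamically efficient; MPK ≈ 0.1903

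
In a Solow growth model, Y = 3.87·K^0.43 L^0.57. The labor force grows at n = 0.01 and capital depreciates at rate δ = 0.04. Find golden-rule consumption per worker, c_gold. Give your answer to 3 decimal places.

Break-even investment rate: n + δ = 0.01 + 0.04 = 0.05.
Maximizing c = f(k) − (n+δ)·k gives f'(k) = n+δ, i.e. 0.43·3.87·k^(0.43−1) = 0.05, so k_gold = (0.43·3.87/0.05)^(1/0.57) ≈ 468.3201.
y_gold = 3.87·468.3201^0.43 ≈ 54.4558.
c_gold = y_gold − (n+δ)·k_gold = 54.4558 − 0.05·468.3201 ≈ 31.0398.

c_gold ≈ 31.040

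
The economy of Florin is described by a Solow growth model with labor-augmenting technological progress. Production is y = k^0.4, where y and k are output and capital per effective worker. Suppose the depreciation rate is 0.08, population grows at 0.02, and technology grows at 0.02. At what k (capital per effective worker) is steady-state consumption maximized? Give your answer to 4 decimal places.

The effective depreciation rate is n + g + δ = 0.02 + 0.02 + 0.08 = 0.12.
Golden rule sets MPK = n+g+δ: 0.4·k^(0.4−1) = 0.12, so k_gold = (0.4/0.12)^(1/0.6) ≈ 7.4381.

k_gold ≈ 7.4381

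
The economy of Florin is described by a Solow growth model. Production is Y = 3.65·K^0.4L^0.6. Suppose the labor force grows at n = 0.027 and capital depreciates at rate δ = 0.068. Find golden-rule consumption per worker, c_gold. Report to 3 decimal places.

Break-even investment rate: n + δ = 0.027 + 0.068 = 0.095.
Setting f'(k) = n+δ gives 0.4·3.65·k^(0.4−1) = 0.095, hence k_gold = (0.4·3.65/0.095)^(1/0.6) ≈ 94.9982.
y_gold = 3.65·94.9982^0.4 ≈ 22.5621.
c_gold = y_gold − (n+δ)·k_gold = 22.5621 − 0.095·94.9982 ≈ 13.5372.

c_gold ≈ 13.537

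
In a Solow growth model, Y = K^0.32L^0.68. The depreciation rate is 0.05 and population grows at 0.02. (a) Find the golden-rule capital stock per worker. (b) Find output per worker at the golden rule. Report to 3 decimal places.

The effective depreciation rate is n + δ = 0.02 + 0.05 = 0.07.
Golden rule sets MPK = n+δ: 0.32·k^(0.32−1) = 0.07, so k_gold = (0.32/0.07)^(1/0.68) ≈ 9.3468.
y_gold = 9.3468^0.32 ≈ 2.0446.

(a) k_gold ≈ 9.347; (b) y_gold ≈ 2.045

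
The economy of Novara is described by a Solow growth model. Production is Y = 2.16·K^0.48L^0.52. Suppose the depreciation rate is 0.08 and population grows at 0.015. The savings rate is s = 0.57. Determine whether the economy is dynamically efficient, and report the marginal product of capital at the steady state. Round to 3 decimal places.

dynamically inefficient; MPK ≈ 0.080

Capital per worker breaks even when investment replaces (n + δ)·k; here n + δ = 0.095.
Steady-state k*: s·A·k^0.48 = 0.095·k gives k* = (0.57·2.16/0.095)^(1/0.52) ≈ 137.9193.
MPK = 0.48·2.16·137.9193^(-0.52) ≈ 0.0800.
MPK < n+δ = 0.095, so the economy is dynamically inefficient (over-saving).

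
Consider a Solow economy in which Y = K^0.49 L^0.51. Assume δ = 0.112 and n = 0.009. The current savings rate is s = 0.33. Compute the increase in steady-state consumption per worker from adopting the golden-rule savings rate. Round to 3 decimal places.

n + δ = 0.009 + 0.112 = 0.121.
Current steady state (s = 0.33): k* = (0.33/0.121)^(1/0.51) ≈ 7.1510, y* = 7.1510^0.49 ≈ 2.6221, c* = (1−0.33)·2.6221 ≈ 1.7568.
Setting f'(k) = n+δ gives 0.49·k^(0.49−1) = 0.121, hence k_gold = (0.49/0.121)^(1/0.51) ≈ 15.5239.
y_gold = 15.5239^0.49 ≈ 3.8335, c_gold = y_gold − 0.121·k_gold ≈ 1.9551.
Gain: Δc = 1.9551 − 1.7568 ≈ 0.1983.

Δc ≈ 0.198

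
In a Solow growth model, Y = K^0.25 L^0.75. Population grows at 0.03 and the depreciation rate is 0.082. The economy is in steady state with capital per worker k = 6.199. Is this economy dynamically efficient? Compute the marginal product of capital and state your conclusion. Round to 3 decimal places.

Break-even investment rate: n + δ = 0.03 + 0.082 = 0.112.
MPK = 0.25·k^(0.25−1) = 0.25·6.199^(-0.75) ≈ 0.0636.
MPK < 0.112, so the economy is dynamically inefficient (over-saving).

dynamically inefficient; MPK ≈ 0.064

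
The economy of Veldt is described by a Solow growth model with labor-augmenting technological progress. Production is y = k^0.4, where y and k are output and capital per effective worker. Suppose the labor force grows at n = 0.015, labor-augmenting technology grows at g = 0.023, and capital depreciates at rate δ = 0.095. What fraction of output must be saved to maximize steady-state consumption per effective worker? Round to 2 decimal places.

s_gold = 0.40

Capital per effective worker breaks even when investment replaces (n + g + δ)·k; here n + g + δ = 0.133.
At the golden rule MPK = n+g+δ, and in any Cobb-Douglas steady state s = (n+g+δ)·k/y = MPK·k/y = capital's share 0.4.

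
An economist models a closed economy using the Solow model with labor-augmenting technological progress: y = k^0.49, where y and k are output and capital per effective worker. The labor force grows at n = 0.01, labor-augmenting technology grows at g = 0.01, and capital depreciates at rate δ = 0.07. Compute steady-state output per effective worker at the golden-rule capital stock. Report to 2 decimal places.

y_gold ≈ 5.09

Break-even investment rate: n + g + δ = 0.01 + 0.01 + 0.07 = 0.09.
Maximizing c = f(k) − (n+g+δ)·k gives f'(k) = n+g+δ, i.e. 0.49·k^(0.49−1) = 0.09, so k_gold = (0.49/0.09)^(1/0.51) ≈ 27.7362.
Output: y_gold = k_gold^0.49 = 27.7362^0.49 ≈ 5.0944.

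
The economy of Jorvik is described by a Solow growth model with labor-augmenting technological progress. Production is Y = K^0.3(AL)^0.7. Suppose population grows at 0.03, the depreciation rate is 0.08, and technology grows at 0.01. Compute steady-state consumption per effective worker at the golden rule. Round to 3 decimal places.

n + g + δ = 0.03 + 0.01 + 0.08 = 0.12.
Setting f'(k) = n+g+δ gives 0.3·k^(0.3−1) = 0.12, hence k_gold = (0.3/0.12)^(1/0.7) ≈ 3.7024.
y_gold = 3.7024^0.3 ≈ 1.4810.
c_gold = y_gold − (n+g+δ)·k_gold = 1.4810 − 0.12·3.7024 ≈ 1.0367.

c_gold ≈ 1.037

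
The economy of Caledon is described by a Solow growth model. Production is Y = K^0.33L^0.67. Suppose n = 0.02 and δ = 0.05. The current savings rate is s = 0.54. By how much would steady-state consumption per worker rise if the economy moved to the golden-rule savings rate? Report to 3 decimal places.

Break-even investment rate: n + δ = 0.02 + 0.05 = 0.07.
Current steady state (s = 0.54): k* = (0.54/0.07)^(1/0.67) ≈ 21.1019, y* = 21.1019^0.33 ≈ 2.7354, c* = (1−0.54)·2.7354 ≈ 1.2583.
Golden rule sets MPK = n+δ: 0.33·k^(0.33−1) = 0.07, so k_gold = (0.33/0.07)^(1/0.67) ≈ 10.1181.
y_gold = 10.1181^0.33 ≈ 2.1463, c_gold = y_gold − 0.07·k_gold ≈ 1.4380.
Gain: Δc = 1.4380 − 1.2583 ≈ 0.1797.

Δc ≈ 0.180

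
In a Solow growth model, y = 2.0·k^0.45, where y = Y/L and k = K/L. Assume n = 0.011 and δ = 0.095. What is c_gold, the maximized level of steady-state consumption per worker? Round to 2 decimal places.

Capital per worker breaks even when investment replaces (n + δ)·k; here n + δ = 0.106.
Golden rule sets MPK = n+δ: 0.45·2.0·k^(0.45−1) = 0.106, so k_gold = (0.45·2.0/0.106)^(1/0.55) ≈ 48.8625.
y_gold = 2.0·48.8625^0.45 ≈ 11.5098.
c_gold = y_gold − (n+δ)·k_gold = 11.5098 − 0.106·48.8625 ≈ 6.3304.

c_gold ≈ 6.33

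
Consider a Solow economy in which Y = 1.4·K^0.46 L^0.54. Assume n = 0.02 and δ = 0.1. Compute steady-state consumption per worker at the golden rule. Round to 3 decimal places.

The effective depreciation rate is n + δ = 0.02 + 0.1 = 0.12.
Setting f'(k) = n+δ gives 0.46·1.4·k^(0.46−1) = 0.12, hence k_gold = (0.46·1.4/0.12)^(1/0.54) ≈ 22.4546.
y_gold = 1.4·22.4546^0.46 ≈ 5.8577.
c_gold = y_gold − (n+δ)·k_gold = 5.8577 − 0.12·22.4546 ≈ 3.1632.

c_gold ≈ 3.163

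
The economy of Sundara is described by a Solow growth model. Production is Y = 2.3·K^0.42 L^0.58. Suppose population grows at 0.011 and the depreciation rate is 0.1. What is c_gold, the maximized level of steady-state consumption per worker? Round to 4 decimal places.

Break-even investment rate: n + δ = 0.011 + 0.1 = 0.111.
Maximizing c = f(k) − (n+δ)·k gives f'(k) = n+δ, i.e. 0.42·2.3·k^(0.42−1) = 0.111, so k_gold = (0.42·2.3/0.111)^(1/0.58) ≈ 41.6959.
y_gold = 2.3·41.6959^0.42 ≈ 11.0196.
c_gold = y_gold − (n+δ)·k_gold = 11.0196 − 0.111·41.6959 ≈ 6.3914.

c_gold ≈ 6.3914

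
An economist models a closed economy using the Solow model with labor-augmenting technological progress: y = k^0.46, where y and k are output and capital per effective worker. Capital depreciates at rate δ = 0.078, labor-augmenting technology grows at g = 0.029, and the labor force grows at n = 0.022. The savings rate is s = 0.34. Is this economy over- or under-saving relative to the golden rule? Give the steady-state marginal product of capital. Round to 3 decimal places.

The effective depreciation rate is n + g + δ = 0.022 + 0.029 + 0.078 = 0.129.
Steady-state k*: s·k^0.46 = 0.129·k gives k* = (0.34/0.129)^(1/0.54) ≈ 6.0176.
MPK = 0.46·6.0176^(-0.54) ≈ 0.1745.
MPK > n+g+δ = 0.129, so the economy is dynamically efficient (under-saving).

under-saving; MPK ≈ 0.175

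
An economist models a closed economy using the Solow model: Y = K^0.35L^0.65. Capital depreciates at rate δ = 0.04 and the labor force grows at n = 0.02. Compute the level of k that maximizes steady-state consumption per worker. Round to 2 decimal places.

Capital per worker breaks even when investment replaces (n + δ)·k; here n + δ = 0.06.
At the golden rule the marginal product of capital equals n+δ: 0.35·k^(0.35−1) = 0.06. Solving, k_gold = (0.35/0.06)^(1/0.65) ≈ 15.0776.

k_gold ≈ 15.08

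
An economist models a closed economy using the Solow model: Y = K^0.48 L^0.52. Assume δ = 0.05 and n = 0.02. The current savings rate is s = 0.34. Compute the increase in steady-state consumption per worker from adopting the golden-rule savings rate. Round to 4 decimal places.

Δc ≈ 0.2361

Capital per worker breaks even when investment replaces (n + δ)·k; here n + δ = 0.07.
Current steady state (s = 0.34): k* = (0.34/0.07)^(1/0.52) ≈ 20.8912, y* = 20.8912^0.48 ≈ 4.3011, c* = (1−0.34)·4.3011 ≈ 2.8387.
At the golden rule the marginal product of capital equals n+δ: 0.48·k^(0.48−1) = 0.07. Solving, k_gold = (0.48/0.07)^(1/0.52) ≈ 40.5478.
y_gold = 40.5478^0.48 ≈ 5.9132, c_gold = y_gold − 0.07·k_gold ≈ 3.0749.
Gain: Δc = 3.0749 − 2.8387 ≈ 0.2361.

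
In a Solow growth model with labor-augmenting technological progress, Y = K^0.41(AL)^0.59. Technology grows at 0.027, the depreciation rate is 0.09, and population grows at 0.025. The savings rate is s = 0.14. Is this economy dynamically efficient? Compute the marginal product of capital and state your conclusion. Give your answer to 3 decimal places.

dynamically efficient; MPK ≈ 0.416

The effective depreciation rate is n + g + δ = 0.025 + 0.027 + 0.09 = 0.142.
Steady-state k*: s·k^0.41 = 0.142·k gives k* = (0.14/0.142)^(1/0.59) ≈ 0.9762.
MPK = 0.41·0.9762^(-0.59) ≈ 0.4159.
MPK > n+g+δ = 0.142, so the economy is dynamically efficient (under-saving).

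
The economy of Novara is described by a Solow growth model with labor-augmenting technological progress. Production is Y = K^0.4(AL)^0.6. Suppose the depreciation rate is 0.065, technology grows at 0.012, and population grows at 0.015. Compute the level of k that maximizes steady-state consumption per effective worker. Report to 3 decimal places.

Break-even investment rate: n + g + δ = 0.015 + 0.012 + 0.065 = 0.092.
Setting f'(k) = n+g+δ gives 0.4·k^(0.4−1) = 0.092, hence k_gold = (0.4/0.092)^(1/0.6) ≈ 11.5821.

k_gold ≈ 11.582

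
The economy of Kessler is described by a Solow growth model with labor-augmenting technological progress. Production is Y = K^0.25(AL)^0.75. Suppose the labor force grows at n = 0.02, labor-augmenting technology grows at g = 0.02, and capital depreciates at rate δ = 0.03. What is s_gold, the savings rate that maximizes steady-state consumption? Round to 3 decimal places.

s_gold = 0.250

n + g + δ = 0.02 + 0.02 + 0.03 = 0.07.
At the golden rule MPK = n+g+δ, and in any Cobb-Douglas steady state s = (n+g+δ)·k/y = MPK·k/y = capital's share 0.25.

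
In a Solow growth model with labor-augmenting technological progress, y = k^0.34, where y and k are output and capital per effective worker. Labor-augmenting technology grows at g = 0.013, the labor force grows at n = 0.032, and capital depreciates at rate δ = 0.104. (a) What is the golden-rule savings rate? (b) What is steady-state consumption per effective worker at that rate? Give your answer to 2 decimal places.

(a) s_gold = 0.34; (b) c_gold ≈ 1.01

Capital per effective worker breaks even when investment replaces (n + g + δ)·k; here n + g + δ = 0.149.
For Cobb-Douglas, s_gold equals capital's share: s_gold = 0.34.
Golden rule sets MPK = n+g+δ: 0.34·k^(0.34−1) = 0.149, so k_gold = (0.34/0.149)^(1/0.66) ≈ 3.4903.
y_gold = 3.4903^0.34 ≈ 1.5296; c_gold = (1−0.34)·y_gold ≈ 1.0095.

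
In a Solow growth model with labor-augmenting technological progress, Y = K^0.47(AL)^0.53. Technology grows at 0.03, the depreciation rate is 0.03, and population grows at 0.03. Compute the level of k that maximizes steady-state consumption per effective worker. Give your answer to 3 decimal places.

Capital per effective worker breaks even when investment replaces (n + g + δ)·k; here n + g + δ = 0.09.
At the golden rule the marginal product of capital equals n+g+δ: 0.47·k^(0.47−1) = 0.09. Solving, k_gold = (0.47/0.09)^(1/0.53) ≈ 22.6175.

k_gold ≈ 22.617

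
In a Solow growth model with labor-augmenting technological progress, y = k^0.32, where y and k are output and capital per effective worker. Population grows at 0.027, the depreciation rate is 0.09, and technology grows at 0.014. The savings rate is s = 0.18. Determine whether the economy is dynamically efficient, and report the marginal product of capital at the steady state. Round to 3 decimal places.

Break-even investment rate: n + g + δ = 0.027 + 0.014 + 0.09 = 0.131.
Steady-state k*: s·k^0.32 = 0.131·k gives k* = (0.18/0.131)^(1/0.68) ≈ 1.5957.
MPK = 0.32·1.5957^(-0.68) ≈ 0.2329.
MPK > n+g+δ = 0.131, so the economy is dynamically efficient (under-saving).

dynamically efficient; MPK ≈ 0.233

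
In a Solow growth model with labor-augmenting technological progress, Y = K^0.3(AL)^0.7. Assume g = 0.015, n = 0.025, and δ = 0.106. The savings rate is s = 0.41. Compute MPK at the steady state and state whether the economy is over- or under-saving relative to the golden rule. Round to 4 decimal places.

over-saving; MPK ≈ 0.1068

Capital per effective worker breaks even when investment replaces (n + g + δ)·k; here n + g + δ = 0.146.
Steady-state k*: s·k^0.3 = 0.146·k gives k* = (0.41/0.146)^(1/0.7) ≈ 4.3714.
MPK = 0.3·4.3714^(-0.7) ≈ 0.1068.
MPK < n+g+δ = 0.146, so the economy is dynamically inefficient (over-saving).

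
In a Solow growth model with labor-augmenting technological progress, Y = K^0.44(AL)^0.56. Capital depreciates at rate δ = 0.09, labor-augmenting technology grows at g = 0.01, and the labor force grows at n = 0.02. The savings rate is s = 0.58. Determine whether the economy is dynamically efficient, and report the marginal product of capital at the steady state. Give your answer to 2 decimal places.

dynamically inefficient; MPK ≈ 0.09

Capital per effective worker breaks even when investment replaces (n + g + δ)·k; here n + g + δ = 0.12.
Steady-state k*: s·k^0.44 = 0.12·k gives k* = (0.58/0.12)^(1/0.56) ≈ 16.6675.
MPK = 0.44·16.6675^(-0.56) ≈ 0.0910.
MPK < n+g+δ = 0.12, so the economy is dynamically inefficient (over-saving).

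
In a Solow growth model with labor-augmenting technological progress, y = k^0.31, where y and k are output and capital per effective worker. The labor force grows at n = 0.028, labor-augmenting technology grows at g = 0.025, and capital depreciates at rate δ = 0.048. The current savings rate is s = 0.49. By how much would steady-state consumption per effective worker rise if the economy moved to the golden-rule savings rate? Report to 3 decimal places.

The effective depreciation rate is n + g + δ = 0.028 + 0.025 + 0.048 = 0.101.
Current steady state (s = 0.49): k* = (0.49/0.101)^(1/0.69) ≈ 9.8633, y* = 9.8633^0.31 ≈ 2.0330, c* = (1−0.49)·2.0330 ≈ 1.0369.
Setting f'(k) = n+g+δ gives 0.31·k^(0.31−1) = 0.101, hence k_gold = (0.31/0.101)^(1/0.69) ≈ 5.0799.
y_gold = 5.0799^0.31 ≈ 1.6551, c_gold = y_gold − 0.101·k_gold ≈ 1.1420.
Gain: Δc = 1.1420 − 1.0369 ≈ 0.1051.

Δc ≈ 0.105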